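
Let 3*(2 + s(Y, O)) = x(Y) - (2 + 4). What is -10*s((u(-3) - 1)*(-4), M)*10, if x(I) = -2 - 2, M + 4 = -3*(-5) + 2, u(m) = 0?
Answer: 1600/3 ≈ 533.33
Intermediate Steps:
M = 13 (M = -4 + (-3*(-5) + 2) = -4 + (15 + 2) = -4 + 17 = 13)
x(I) = -4
s(Y, O) = -16/3 (s(Y, O) = -2 + (-4 - (2 + 4))/3 = -2 + (-4 - 1*6)/3 = -2 + (-4 - 6)/3 = -2 + (⅓)*(-10) = -2 - 10/3 = -16/3)
-10*s((u(-3) - 1)*(-4), M)*10 = -10*(-16/3)*10 = (160/3)*10 = 1600/3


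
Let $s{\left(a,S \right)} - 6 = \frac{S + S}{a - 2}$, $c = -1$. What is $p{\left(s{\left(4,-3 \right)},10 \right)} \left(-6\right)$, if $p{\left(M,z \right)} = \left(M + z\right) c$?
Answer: $78$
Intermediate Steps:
$s{\left(a,S \right)} = 6 + \frac{2 S}{-2 + a}$ ($s{\left(a,S \right)} = 6 + \frac{S + S}{a - 2} = 6 + \frac{2 S}{-2 + a}$)
$p{\left(M,z \right)} = - M - z$ ($p{\left(M,z \right)} = \left(M + z\right) \left(-1\right) = - M - z$)
$p{\left(s{\left(4,-3 \right)},10 \right)} \left(-6\right) = \left(- \frac{2 \left(-6 - 3 + 3 \cdot 4\right)}{-2 + 4} - 10\right) \left(-6\right) = \left(- \frac{2 \left(-6 - 3 + 12\right)}{2} - 10\right) \left(-6\right) = \left(- \frac{2 \cdot 3}{2} - 10\right) \left(-6\right) = \left(\left(-1\right) 3 - 10\right) \left(-6\right) = \left(-3 - 10\right) \left(-6\right) = \left(-13\right) \left(-6\right) = 78$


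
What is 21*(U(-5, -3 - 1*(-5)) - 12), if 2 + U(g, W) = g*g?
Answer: 231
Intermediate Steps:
U(g, W) = -2 + g² (U(g, W) = -2 + g*g = -2 + g²)
21*(U(-5, -3 - 1*(-5)) - 12) = 21*((-2 + (-5)²) - 12) = 21*((-2 + 25) - 12) = 21*(23 - 12) = 21*11 = 231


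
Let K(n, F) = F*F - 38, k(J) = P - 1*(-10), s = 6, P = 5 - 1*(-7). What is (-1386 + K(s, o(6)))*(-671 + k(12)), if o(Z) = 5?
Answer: 907951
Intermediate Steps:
P = 12 (P = 5 + 7 = 12)
k(J) = 22 (k(J) = 12 - 1*(-10) = 12 + 10 = 22)
K(n, F) = -38 + F² (K(n, F) = F² - 38 = -38 + F²)
(-1386 + K(s, o(6)))*(-671 + k(12)) = (-1386 + (-38 + 5²))*(-671 + 22) = (-1386 + (-38 + 25))*(-649) = (-1386 - 13)*(-649) = -1399*(-649) = 907951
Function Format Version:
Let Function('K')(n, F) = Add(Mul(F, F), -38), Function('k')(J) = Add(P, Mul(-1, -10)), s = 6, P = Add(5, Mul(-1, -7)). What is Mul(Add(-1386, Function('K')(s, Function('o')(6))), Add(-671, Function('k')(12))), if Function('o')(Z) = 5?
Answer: 907951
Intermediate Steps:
P = 12 (P = Add(5, 7) = 12)
Function('k')(J) = 22 (Function('k')(J) = Add(12, Mul(-1, -10)) = Add(12, 10) = 22)
Function('K')(n, F) = Add(-38, Pow(F, 2)) (Function('K')(n, F) = Add(Pow(F, 2), -38) = Add(-38, Pow(F, 2)))
Mul(Add(-1386, Function('K')(s, Function('o')(6))), Add(-671, Function('k')(12))) = Mul(Add(-1386, Add(-38, Pow(5, 2))), Add(-671, 22)) = Mul(Add(-1386, Add(-38, 25)), -649) = Mul(Add(-1386, -13), -649) = Mul(-1399, -649) = 907951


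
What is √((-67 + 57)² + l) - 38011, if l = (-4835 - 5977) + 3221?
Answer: -38011 + I*√7491 ≈ -38011.0 + 86.551*I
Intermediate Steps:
l = -7591 (l = -10812 + 3221 = -7591)
√((-67 + 57)² + l) - 38011 = √((-67 + 57)² - 7591) - 38011 = √((-10)² - 7591) - 38011 = √(100 - 7591) - 38011 = √(-7491) - 38011 = I*√7491 - 38011 = -38011 + I*√7491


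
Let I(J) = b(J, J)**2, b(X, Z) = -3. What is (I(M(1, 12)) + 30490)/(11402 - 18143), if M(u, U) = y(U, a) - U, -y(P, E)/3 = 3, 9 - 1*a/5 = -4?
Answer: -4357/963 ≈ -4.5244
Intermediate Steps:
a = 65 (a = 45 - 5*(-4) = 45 + 20 = 65)
y(P, E) = -9 (y(P, E) = -3*3 = -9)
M(u, U) = -9 - U
I(J) = 9 (I(J) = (-3)**2 = 9)
(I(M(1, 12)) + 30490)/(11402 - 18143) = (9 + 30490)/(11402 - 18143) = 30499/(-6741) = 30499*(-1/6741) = -4357/963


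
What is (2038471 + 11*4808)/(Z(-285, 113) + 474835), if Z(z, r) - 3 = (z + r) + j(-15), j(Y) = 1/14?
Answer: 29279026/6645325 ≈ 4.4060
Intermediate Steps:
j(Y) = 1/14
Z(z, r) = 43/14 + r + z (Z(z, r) = 3 + ((z + r) + 1/14) = 3 + ((r + z) + 1/14) = 3 + (1/14 + r + z) = 43/14 + r + z)
(2038471 + 11*4808)/(Z(-285, 113) + 474835) = (2038471 + 11*4808)/((43/14 + 113 - 285) + 474835) = (2038471 + 52888)/(-2365/14 + 474835) = 2091359/(6645325/14) = 2091359*(14/6645325) = 29279026/6645325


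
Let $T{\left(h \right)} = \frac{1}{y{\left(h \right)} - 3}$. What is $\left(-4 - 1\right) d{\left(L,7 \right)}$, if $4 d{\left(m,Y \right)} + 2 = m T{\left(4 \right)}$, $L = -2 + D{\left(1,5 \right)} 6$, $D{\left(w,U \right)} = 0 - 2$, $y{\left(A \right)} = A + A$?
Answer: $6$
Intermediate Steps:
$y{\left(A \right)} = 2 A$
$D{\left(w,U \right)} = -2$ ($D{\left(w,U \right)} = 0 - 2 = -2$)
$T{\left(h \right)} = \frac{1}{-3 + 2 h}$ ($T{\left(h \right)} = \frac{1}{2 h - 3} = \frac{1}{-3 + 2 h}$)
$L = -14$ ($L = -2 - 12 = -14$)
$d{\left(m,Y \right)} = - \frac{1}{2} + \frac{m}{20}$ ($d{\left(m,Y \right)} = - \frac{1}{2} + \frac{m \frac{1}{-3 + 2 \cdot 4}}{4} = - \frac{1}{2} + \frac{m \frac{1}{-3 + 8}}{4} = - \frac{1}{2} + \frac{m \frac{1}{5}}{4} = - \frac{1}{2} + \frac{\frac{1}{5} m}{4} = - \frac{1}{2} + \frac{m}{20}$)
$\left(-4 - 1\right) d{\left(L,7 \right)} = \left(-4 - 1\right) \left(- \frac{1}{2} + \frac{1}{20} \left(-14\right)\right) = \left(-4 - 1\right) \left(- \frac{1}{2} - \frac{7}{10}\right) = \left(-5\right) \left(- \frac{6}{5}\right) = 6$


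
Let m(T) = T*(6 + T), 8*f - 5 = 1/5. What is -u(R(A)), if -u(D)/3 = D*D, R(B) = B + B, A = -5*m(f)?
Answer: 8968323/1600 ≈ 5605.2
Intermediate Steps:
f = 13/20 (f = 5/8 + (⅛)/5 = 5/8 + (⅛)*(⅕) = 5/8 + 1/40 = 13/20 ≈ 0.65000)
A = -1729/80 (A = -13*(6 + 13/20)/4 = -13*133/(4*20) = -5*1729/400 = -1729/80 ≈ -21.612)
R(B) = 2*B
u(D) = -3*D² (u(D) = -3*D*D = -3*D²)
-u(R(A)) = -(-3)*(2*(-1729/80))² = -(-3)*(-1729/40)² = -(-3)*2989441/1600 = -1*(-8968323/1600) = 8968323/1600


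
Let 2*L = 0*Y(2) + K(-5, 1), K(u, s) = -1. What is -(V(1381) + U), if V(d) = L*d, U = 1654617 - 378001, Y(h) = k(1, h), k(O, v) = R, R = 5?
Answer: -2551851/2 ≈ -1.2759e+6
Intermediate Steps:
k(O, v) = 5
Y(h) = 5
U = 1276616
L = -1/2 (L = (0*5 - 1)/2 = (0 - 1)/2 = (1/2)*(-1) = -1/2 ≈ -0.50000)
V(d) = -d/2
-(V(1381) + U) = -(-1/2*1381 + 1276616) = -(-1381/2 + 1276616) = -1*2551851/2 = -2551851/2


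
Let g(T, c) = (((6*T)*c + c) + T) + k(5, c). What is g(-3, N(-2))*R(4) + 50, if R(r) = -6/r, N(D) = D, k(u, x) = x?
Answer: 13/2 ≈ 6.5000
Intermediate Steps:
g(T, c) = T + 2*c + 6*T*c (g(T, c) = (((6*T)*c + c) + T) + c = ((6*T*c + c) + T) + c = ((c + 6*T*c) + T) + c = (T + c + 6*T*c) + c = T + 2*c + 6*T*c)
g(-3, N(-2))*R(4) + 50 = (-3 + 2*(-2) + 6*(-3)*(-2))*(-6/4) + 50 = (-3 - 4 + 36)*(-6*¼) + 50 = 29*(-3/2) + 50 = -87/2 + 50 = 13/2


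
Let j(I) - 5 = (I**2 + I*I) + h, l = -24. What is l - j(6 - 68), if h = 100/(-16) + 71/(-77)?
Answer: -2374627/308 ≈ -7709.8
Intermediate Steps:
h = -2209/308 (h = 100*(-1/16) + 71*(-1/77) = -25/4 - 71/77 = -2209/308 ≈ -7.1721)
j(I) = -669/308 + 2*I**2 (j(I) = 5 + ((I**2 + I*I) - 2209/308) = 5 + ((I**2 + I**2) - 2209/308) = 5 + (2*I**2 - 2209/308) = 5 + (-2209/308 + 2*I**2) = -669/308 + 2*I**2)
l - j(6 - 68) = -24 - (-669/308 + 2*(6 - 68)**2) = -24 - (-669/308 + 2*(-62)**2) = -24 - (-669/308 + 2*3844) = -24 - (-669/308 + 7688) = -24 - 1*2367235/308 = -24 - 2367235/308 = -2374627/308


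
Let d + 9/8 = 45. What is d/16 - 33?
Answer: -3873/128 ≈ -30.258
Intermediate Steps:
d = 351/8 (d = -9/8 + 45 = 351/8 ≈ 43.875)
d/16 - 33 = (351/8)/16 - 33 = (1/16)*(351/8) - 33 = 351/128 - 33 = -3873/128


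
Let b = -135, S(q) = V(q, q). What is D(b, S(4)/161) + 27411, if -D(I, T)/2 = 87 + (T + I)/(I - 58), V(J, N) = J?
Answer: 846291839/31073 ≈ 27236.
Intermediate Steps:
S(q) = q
D(I, T) = -174 - 2*(I + T)/(-58 + I) (D(I, T) = -2*(87 + (T + I)/(I - 58)) = -2*(87 + (I + T)/(-58 + I)) = -174 - 2*(I + T)/(-58 + I))
D(b, S(4)/161) + 27411 = 2*(5046 - 4/161 - 88*(-135))/(-58 - 135) + 27411 = 2*(5046 - 4/161 + 11880)/(-193) + 27411 = 2*(-1/193)*(5046 - 1*4/161 + 11880) + 27411 = 2*(-1/193)*(5046 - 4/161 + 11880) + 27411 = 2*(-1/193)*(2725082/161) + 27411 = -5450164/31073 + 27411 = 846291839/31073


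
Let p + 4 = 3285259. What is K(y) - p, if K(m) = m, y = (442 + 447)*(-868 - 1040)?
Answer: -4981467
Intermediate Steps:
y = -1696212 (y = 889*(-1908) = -1696212)
p = 3285255 (p = -4 + 3285259 = 3285255)
K(y) - p = -1696212 - 1*3285255 = -1696212 - 3285255 = -4981467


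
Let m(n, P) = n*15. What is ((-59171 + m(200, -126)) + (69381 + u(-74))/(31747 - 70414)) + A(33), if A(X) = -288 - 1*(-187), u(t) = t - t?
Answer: -725312935/12889 ≈ -56274.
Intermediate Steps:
u(t) = 0
m(n, P) = 15*n
A(X) = -101 (A(X) = -288 + 187 = -101)
((-59171 + m(200, -126)) + (69381 + u(-74))/(31747 - 70414)) + A(33) = ((-59171 + 15*200) + (69381 + 0)/(31747 - 70414)) - 101 = ((-59171 + 3000) + 69381/(-38667)) - 101 = (-56171 + 69381*(-1/38667)) - 101 = (-56171 - 23127/12889) - 101 = -724011146/12889 - 101 = -725312935/12889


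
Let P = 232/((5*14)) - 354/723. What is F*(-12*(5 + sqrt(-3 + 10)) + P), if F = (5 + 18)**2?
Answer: -255122946/8435 - 6348*sqrt(7) ≈ -47041.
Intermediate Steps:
F = 529 (F = 23**2 = 529)
P = 23826/8435 (P = 232/70 - 354*1/723 = 232*(1/70) - 118/241 = 116/35 - 118/241 = 23826/8435 ≈ 2.8247)
F*(-12*(5 + sqrt(-3 + 10)) + P) = 529*(-12*(5 + sqrt(-3 + 10)) + 23826/8435) = 529*(-12*(5 + sqrt(7)) + 23826/8435) = 529*((-60 - 12*sqrt(7)) + 23826/8435) = 529*(-482274/8435 - 12*sqrt(7)) = -255122946/8435 - 6348*sqrt(7)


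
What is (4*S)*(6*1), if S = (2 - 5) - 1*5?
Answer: -192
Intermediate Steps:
S = -8 (S = -3 - 5 = -8)
(4*S)*(6*1) = (4*(-8))*(6*1) = -32*6 = -192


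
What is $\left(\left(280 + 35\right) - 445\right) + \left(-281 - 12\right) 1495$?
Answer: $-438165$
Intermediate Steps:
$\left(\left(280 + 35\right) - 445\right) + \left(-281 - 12\right) 1495 = \left(315 - 445\right) + \left(-281 - 12\right) 1495 = -130 - 438035 = -438165$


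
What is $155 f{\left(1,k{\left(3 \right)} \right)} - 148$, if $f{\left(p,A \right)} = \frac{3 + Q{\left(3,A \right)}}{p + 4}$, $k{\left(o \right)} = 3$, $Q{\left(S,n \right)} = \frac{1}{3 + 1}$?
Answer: $- \frac{189}{4} \approx -47.25$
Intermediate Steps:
$Q{\left(S,n \right)} = \frac{1}{4}$
$f{\left(p,A \right)} = \frac{13}{4 \left(4 + p\right)}$ ($f{\left(p,A \right)} = \frac{3 + \frac{1}{4}}{p + 4} = \frac{13}{4 \left(4 + p\right)}$)
$155 f{\left(1,k{\left(3 \right)} \right)} - 148 = 155 \frac{13}{4 \left(4 + 1\right)} - 148 = 155 \frac{13}{4 \cdot 5} - 148 = 155 \cdot \frac{13}{4} \cdot \frac{1}{5} - 148 = 155 \cdot \frac{13}{20} - 148 = \frac{403}{4} - 148 = - \frac{189}{4}$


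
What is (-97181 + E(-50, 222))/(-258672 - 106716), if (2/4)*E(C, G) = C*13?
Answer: 32827/121796 ≈ 0.26952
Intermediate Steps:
E(C, G) = 26*C (E(C, G) = 2*(C*13) = 2*(13*C) = 26*C)
(-97181 + E(-50, 222))/(-258672 - 106716) = (-97181 + 26*(-50))/(-258672 - 106716) = (-97181 - 1300)/(-365388) = -98481*(-1/365388) = 32827/121796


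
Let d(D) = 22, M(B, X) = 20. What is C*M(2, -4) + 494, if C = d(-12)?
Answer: 934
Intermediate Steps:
C = 22
C*M(2, -4) + 494 = 22*20 + 494 = 440 + 494 = 934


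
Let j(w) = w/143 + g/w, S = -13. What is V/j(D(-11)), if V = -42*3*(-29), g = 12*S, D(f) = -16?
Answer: 2090088/5513 ≈ 379.12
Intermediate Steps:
g = -156 (g = 12*(-13) = -156)
V = 3654 (V = -126*(-29) = 3654)
j(w) = -156/w + w/143 (j(w) = w/143 - 156/w = -156/w + w/143)
V/j(D(-11)) = 3654/(-156/(-16) + (1/143)*(-16)) = 3654/(-156*(-1/16) - 16/143) = 3654/(39/4 - 16/143) = 3654/(5513/572) = 3654*(572/5513) = 2090088/5513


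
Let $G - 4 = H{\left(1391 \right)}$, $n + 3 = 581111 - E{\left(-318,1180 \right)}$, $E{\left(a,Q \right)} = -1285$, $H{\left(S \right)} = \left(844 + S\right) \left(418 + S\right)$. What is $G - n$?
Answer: $3460726$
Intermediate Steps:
$H{\left(S \right)} = \left(418 + S\right) \left(844 + S\right)$
$n = 582393$ ($n = -3 + \left(581111 - -1285\right) = -3 + \left(581111 + 1285\right) = -3 + 582396 = 582393$)
$G = 4043119$ ($G = 4 + \left(352792 + 1391^{2} + 1262 \cdot 1391\right) = 4 + \left(352792 + 1934881 + 1755442\right) = 4 + 4043115 = 4043119$)
$G - n = 4043119 - 582393 = 3460726$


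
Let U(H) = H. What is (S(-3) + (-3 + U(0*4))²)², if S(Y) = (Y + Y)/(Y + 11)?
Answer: 1089/16 ≈ 68.063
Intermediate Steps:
S(Y) = 2*Y/(11 + Y) (S(Y) = (2*Y)/(11 + Y) = 2*Y/(11 + Y))
(S(-3) + (-3 + U(0*4))²)² = (2*(-3)/(11 - 3) + (-3 + 0*4)²)² = (2*(-3)/8 + (-3 + 0)²)² = (2*(-3)*(⅛) + (-3)²)² = (-¾ + 9)² = (33/4)² = 1089/16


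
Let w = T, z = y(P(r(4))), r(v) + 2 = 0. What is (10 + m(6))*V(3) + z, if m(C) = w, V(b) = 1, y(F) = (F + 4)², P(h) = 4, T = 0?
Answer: 74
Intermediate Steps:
r(v) = -2 (r(v) = -2 + 0 = -2)
y(F) = (4 + F)²
z = 64 (z = (4 + 4)² = 8² = 64)
w = 0
m(C) = 0
(10 + m(6))*V(3) + z = (10 + 0)*1 + 64 = 10*1 + 64 = 10 + 64 = 74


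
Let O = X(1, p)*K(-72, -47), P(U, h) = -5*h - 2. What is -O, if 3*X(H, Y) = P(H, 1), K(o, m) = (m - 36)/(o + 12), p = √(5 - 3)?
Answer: 581/180 ≈ 3.2278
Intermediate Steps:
P(U, h) = -2 - 5*h
p = √2 ≈ 1.4142
K(o, m) = (-36 + m)/(12 + o)
X(H, Y) = -7/3 (X(H, Y) = (-2 - 5*1)/3 = (-2 - 5)/3 = (⅓)*(-7) = -7/3)
O = -581/180 (O = -7*(-36 - 47)/(3*(12 - 72)) = -7*(-83)/(3*(-60)) = -(-7)*(-83)/180 = -7/3*83/60 = -581/180 ≈ -3.2278)
-O = -1*(-581/180) = 581/180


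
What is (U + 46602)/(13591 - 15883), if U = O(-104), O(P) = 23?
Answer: -46625/2292 ≈ -20.342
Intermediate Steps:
U = 23
(U + 46602)/(13591 - 15883) = (23 + 46602)/(13591 - 15883) = 46625/(-2292) = 46625*(-1/2292) = -46625/2292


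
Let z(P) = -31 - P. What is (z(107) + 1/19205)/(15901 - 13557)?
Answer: -2650289/45016520 ≈ -0.058874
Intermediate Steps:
(z(107) + 1/19205)/(15901 - 13557) = ((-31 - 1*107) + 1/19205)/(15901 - 13557) = ((-31 - 107) + 1/19205)/2344 = (-138 + 1/19205)*(1/2344) = -2650289/19205*1/2344 = -2650289/45016520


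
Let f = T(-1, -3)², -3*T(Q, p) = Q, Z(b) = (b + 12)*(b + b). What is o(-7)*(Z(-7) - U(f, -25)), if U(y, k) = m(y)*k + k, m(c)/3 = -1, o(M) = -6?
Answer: 720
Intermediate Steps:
m(c) = -3 (m(c) = 3*(-1) = -3)
Z(b) = 2*b*(12 + b) (Z(b) = (12 + b)*(2*b) = 2*b*(12 + b))
T(Q, p) = -Q/3
f = ⅑ (f = (-⅓*(-1))² = (⅓)² = ⅑ ≈ 0.11111)
U(y, k) = -2*k (U(y, k) = -3*k + k = -2*k)
o(-7)*(Z(-7) - U(f, -25)) = -6*(2*(-7)*(12 - 7) - (-2)*(-25)) = -6*(2*(-7)*5 - 1*50) = -6*(-70 - 50) = -6*(-120) = 720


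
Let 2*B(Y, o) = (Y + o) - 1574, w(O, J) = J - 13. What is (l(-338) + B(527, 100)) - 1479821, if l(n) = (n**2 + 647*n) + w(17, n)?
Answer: -3170175/2 ≈ -1.5851e+6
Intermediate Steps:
w(O, J) = -13 + J
l(n) = -13 + n**2 + 648*n (l(n) = (n**2 + 647*n) + (-13 + n) = -13 + n**2 + 648*n)
B(Y, o) = -787 + Y/2 + o/2 (B(Y, o) = ((Y + o) - 1574)/2 = (-1574 + Y + o)/2 = -787 + Y/2 + o/2)
(l(-338) + B(527, 100)) - 1479821 = ((-13 + (-338)**2 + 648*(-338)) + (-787 + (1/2)*527 + (1/2)*100)) - 1479821 = ((-13 + 114244 - 219024) + (-787 + 527/2 + 50)) - 1479821 = (-104793 - 947/2) - 1479821 = -210533/2 - 1479821 = -3170175/2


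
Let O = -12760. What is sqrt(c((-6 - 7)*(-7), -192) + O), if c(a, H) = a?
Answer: I*sqrt(12669) ≈ 112.56*I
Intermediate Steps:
sqrt(c((-6 - 7)*(-7), -192) + O) = sqrt((-6 - 7)*(-7) - 12760) = sqrt(-13*(-7) - 12760) = sqrt(91 - 12760) = sqrt(-12669) = I*sqrt(12669)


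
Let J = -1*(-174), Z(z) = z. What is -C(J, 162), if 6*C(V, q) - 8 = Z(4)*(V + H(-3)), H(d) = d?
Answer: -346/3 ≈ -115.33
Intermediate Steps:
J = 174
C(V, q) = -⅔ + 2*V/3 (C(V, q) = 4/3 + (4*(V - 3))/6 = 4/3 + (4*(-3 + V))/6 = 4/3 + (-12 + 4*V)/6 = 4/3 + (-2 + 2*V/3) = -⅔ + 2*V/3)
-C(J, 162) = -(-⅔ + (⅔)*174) = -(-⅔ + 116) = -1*346/3 = -346/3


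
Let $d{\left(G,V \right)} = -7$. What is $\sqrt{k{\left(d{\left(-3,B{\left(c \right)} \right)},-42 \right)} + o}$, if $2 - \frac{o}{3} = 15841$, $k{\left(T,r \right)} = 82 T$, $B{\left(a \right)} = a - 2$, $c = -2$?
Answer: $i \sqrt{48091} \approx 219.3 i$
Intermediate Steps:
$B{\left(a \right)} = -2 + a$ ($B{\left(a \right)} = a - 2 = -2 + a$)
$o = -47517$ ($o = 6 - 47523 = -47517$)
$\sqrt{k{\left(d{\left(-3,B{\left(c \right)} \right)},-42 \right)} + o} = \sqrt{82 \left(-7\right) - 47517} = \sqrt{-574 - 47517} = \sqrt{-48091} = i \sqrt{48091}$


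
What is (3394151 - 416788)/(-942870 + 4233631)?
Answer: 2977363/3290761 ≈ 0.90476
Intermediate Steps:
(3394151 - 416788)/(-942870 + 4233631) = 2977363/3290761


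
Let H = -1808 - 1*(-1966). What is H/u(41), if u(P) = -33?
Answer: -158/33 ≈ -4.7879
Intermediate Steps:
H = 158 (H = -1808 + 1966 = 158)
H/u(41) = 158/(-33) = -1/33*158 = -158/33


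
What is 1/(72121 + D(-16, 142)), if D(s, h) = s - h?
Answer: 1/71963 ≈ 1.3896e-5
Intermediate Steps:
1/(72121 + D(-16, 142)) = 1/(72121 + (-16 - 1*142)) = 1/(72121 + (-16 - 142)) = 1/(72121 - 158) = 1/71963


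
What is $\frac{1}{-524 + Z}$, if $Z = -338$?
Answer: $- \frac{1}{862} \approx -0.0011601$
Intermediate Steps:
$\frac{1}{-524 + Z} = \frac{1}{-524 - 338} = \frac{1}{-862} = - \frac{1}{862}$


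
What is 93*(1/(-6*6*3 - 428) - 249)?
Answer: -12412245/536 ≈ -23157.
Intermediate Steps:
93*(1/(-6*6*3 - 428) - 249) = 93*(1/(-36*3 - 428) - 249) = 93*(1/(-108 - 428) - 249) = 93*(1/(-536) - 249) = 93*(-1/536 - 249) = 93*(-133465/536) = -12412245/536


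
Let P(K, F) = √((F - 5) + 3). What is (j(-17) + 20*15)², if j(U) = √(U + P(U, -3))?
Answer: (300 + √(-17 + I*√5))² ≈ 90145.0 + 2481.4*I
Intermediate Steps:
P(K, F) = √(-2 + F) (P(K, F) = √((-5 + F) + 3) = √(-2 + F))
j(U) = √(U + I*√5) (j(U) = √(U + √(-2 - 3)) = √(U + √(-5)) = √(U + I*√5))
(j(-17) + 20*15)² = (√(-17 + I*√5) + 20*15)² = (√(-17 + I*√5) + 300)² = (300 + √(-17 + I*√5))²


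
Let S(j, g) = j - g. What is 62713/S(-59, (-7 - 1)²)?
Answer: -62713/123 ≈ -509.86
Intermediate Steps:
62713/S(-59, (-7 - 1)²) = 62713/(-59 - (-7 - 1)²) = 62713/(-59 - 1*(-8)²) = 62713/(-59 - 1*64) = 62713/(-59 - 64) = 62713/(-123) = 62713*(-1/123) = -62713/123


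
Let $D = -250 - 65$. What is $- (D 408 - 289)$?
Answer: $128809$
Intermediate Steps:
$D = -315$ ($D = -250 - 65 = -315$)
$- (D 408 - 289) = - (\left(-315\right) 408 - 289) = - (-128520 - 289) = \left(-1\right) \left(-128809\right) = 128809$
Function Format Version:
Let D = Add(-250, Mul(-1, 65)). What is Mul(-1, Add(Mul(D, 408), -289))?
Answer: 128809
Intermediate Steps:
D = -315 (D = Add(-250, -65) = -315)
Mul(-1, Add(Mul(D, 408), -289)) = Mul(-1, Add(Mul(-315, 408), -289)) = Mul(-1, Add(-128520, -289)) = Mul(-1, -128809) = 128809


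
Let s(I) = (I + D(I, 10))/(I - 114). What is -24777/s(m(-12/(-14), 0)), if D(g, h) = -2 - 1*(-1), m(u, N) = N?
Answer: -2824578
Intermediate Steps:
D(g, h) = -1 (D(g, h) = -2 + 1 = -1)
s(I) = (-1 + I)/(-114 + I) (s(I) = (I - 1)/(I - 114) = (-1 + I)/(-114 + I))
-24777/s(m(-12/(-14), 0)) = -24777*(-114 + 0)/(-1 + 0) = -24777/(-1/(-114)) = -24777/((-1/114*(-1))) = -24777/1/114 = -24777*114 = -2824578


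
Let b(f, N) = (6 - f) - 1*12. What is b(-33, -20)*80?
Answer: 2160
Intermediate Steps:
b(f, N) = -6 - f (b(f, N) = (6 - f) - 12 = -6 - f)
b(-33, -20)*80 = (-6 - 1*(-33))*80 = (-6 + 33)*80 = 27*80 = 2160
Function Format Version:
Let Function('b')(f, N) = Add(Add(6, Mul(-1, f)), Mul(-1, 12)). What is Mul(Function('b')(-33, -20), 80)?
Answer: 2160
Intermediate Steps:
Function('b')(f, N) = Add(-6, Mul(-1, f)) (Function('b')(f, N) = Add(Add(6, Mul(-1, f)), -12) = Add(-6, Mul(-1, f)))
Mul(Function('b')(-33, -20), 80) = Mul(Add(-6, Mul(-1, -33)), 80) = Mul(Add(-6, 33), 80) = Mul(27, 80) = 2160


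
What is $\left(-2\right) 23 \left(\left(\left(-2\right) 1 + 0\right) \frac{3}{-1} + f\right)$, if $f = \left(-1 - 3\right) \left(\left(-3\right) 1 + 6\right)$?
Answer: $276$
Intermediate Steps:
$f = -12$ ($f = - 4 \left(-3 + 6\right) = \left(-4\right) 3 = -12$)
$\left(-2\right) 23 \left(\left(\left(-2\right) 1 + 0\right) \frac{3}{-1} + f\right) = \left(-2\right) 23 \left(\left(\left(-2\right) 1 + 0\right) \frac{3}{-1} - 12\right) = - 46 \left(\left(-2 + 0\right) 3 \left(-1\right) - 12\right) = - 46 \left(\left(-2\right) \left(-3\right) - 12\right) = - 46 \left(6 - 12\right) = \left(-46\right) \left(-6\right) = 276$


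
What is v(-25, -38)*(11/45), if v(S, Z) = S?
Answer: -55/9 ≈ -6.1111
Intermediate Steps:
v(-25, -38)*(11/45) = -275/45 = -25*11/45 = -55/9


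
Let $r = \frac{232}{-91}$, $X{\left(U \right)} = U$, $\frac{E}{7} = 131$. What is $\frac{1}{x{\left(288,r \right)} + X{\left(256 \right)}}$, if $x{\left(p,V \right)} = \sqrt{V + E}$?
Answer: $\frac{23296}{5880561} - \frac{\sqrt{7572565}}{5880561} \approx 0.0034936$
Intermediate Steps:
$E = 917$ ($E = 7 \cdot 131 = 917$)
$r = - \frac{232}{91}$ ($r = 232 \left(- \frac{1}{91}\right) = - \frac{232}{91} \approx -2.5494$)
$x{\left(p,V \right)} = \sqrt{917 + V}$ ($x{\left(p,V \right)} = \sqrt{V + 917} = \sqrt{917 + V}$)
$\frac{1}{x{\left(288,r \right)} + X{\left(256 \right)}} = \frac{1}{\sqrt{917 - \frac{232}{91}} + 256} = \frac{1}{\sqrt{\frac{83215}{91}} + 256} = \frac{1}{\frac{\sqrt{7572565}}{91} + 256} = \frac{1}{256 + \frac{\sqrt{7572565}}{91}}$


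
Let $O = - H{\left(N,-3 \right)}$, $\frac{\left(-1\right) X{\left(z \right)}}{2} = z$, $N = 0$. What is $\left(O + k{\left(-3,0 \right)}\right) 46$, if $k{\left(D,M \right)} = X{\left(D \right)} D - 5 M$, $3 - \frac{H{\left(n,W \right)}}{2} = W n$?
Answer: $-1104$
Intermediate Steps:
$X{\left(z \right)} = - 2 z$
$H{\left(n,W \right)} = 6 - 2 W n$
$k{\left(D,M \right)} = - 5 M - 2 D^{2}$ ($k{\left(D,M \right)} = - 2 D D - 5 M = - 2 D^{2} - 5 M = - 5 M - 2 D^{2}$)
$O = -6$ ($O = - (6 - \left(-6\right) 0) = - (6 + 0) = \left(-1\right) 6 = -6$)
$\left(O + k{\left(-3,0 \right)}\right) 46 = \left(-6 - 2 \left(-3\right)^{2}\right) 46 = \left(-6 + \left(0 - 18\right)\right) 46 = \left(-6 - 18\right) 46 = \left(-24\right) 46 = -1104$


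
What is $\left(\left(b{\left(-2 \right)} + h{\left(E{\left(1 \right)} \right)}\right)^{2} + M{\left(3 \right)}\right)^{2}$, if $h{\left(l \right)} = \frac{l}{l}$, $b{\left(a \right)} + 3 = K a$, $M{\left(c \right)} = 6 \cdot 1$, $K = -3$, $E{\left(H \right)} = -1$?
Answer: $484$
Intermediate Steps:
$M{\left(c \right)} = 6$
$b{\left(a \right)} = -3 - 3 a$
$h{\left(l \right)} = 1$
$\left(\left(b{\left(-2 \right)} + h{\left(E{\left(1 \right)} \right)}\right)^{2} + M{\left(3 \right)}\right)^{2} = \left(\left(\left(-3 - -6\right) + 1\right)^{2} + 6\right)^{2} = \left(\left(\left(-3 + 6\right) + 1\right)^{2} + 6\right)^{2} = \left(\left(3 + 1\right)^{2} + 6\right)^{2} = \left(4^{2} + 6\right)^{2} = \left(16 + 6\right)^{2} = 22^{2} = 484$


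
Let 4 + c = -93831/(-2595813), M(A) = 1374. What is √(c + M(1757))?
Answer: √8477171163597/78661 ≈ 37.014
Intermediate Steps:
c = -3429807/865271 (c = -4 - 93831/(-2595813) = -4 - 93831*(-1/2595813) = -4 + 31277/865271 = -3429807/865271 ≈ -3.9639)
√(c + M(1757)) = √(-3429807/865271 + 1374) = √(1185452547/865271) = √8477171163597/78661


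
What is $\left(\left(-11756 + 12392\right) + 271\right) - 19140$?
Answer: $-18233$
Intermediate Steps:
$\left(\left(-11756 + 12392\right) + 271\right) - 19140 = \left(636 + 271\right) - 19140 = 907 - 19140 = -18233$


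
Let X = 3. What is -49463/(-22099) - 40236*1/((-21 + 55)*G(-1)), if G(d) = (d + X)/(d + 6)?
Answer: -1110628334/375683 ≈ -2956.3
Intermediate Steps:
G(d) = (3 + d)/(6 + d) (G(d) = (d + 3)/(d + 6) = (3 + d)/(6 + d))
-49463/(-22099) - 40236*1/((-21 + 55)*G(-1)) = -49463/(-22099) - 40236*(6 - 1)/((-21 + 55)*(3 - 1)) = -49463*(-1/22099) - 40236/((2/5)*34) = 49463/22099 - 40236/(((⅕)*2)*34) = 49463/22099 - 40236/((⅖)*34) = 49463/22099 - 40236/68/5 = 49463/22099 - 40236*5/68 = 49463/22099 - 50295/17 = -1110628334/375683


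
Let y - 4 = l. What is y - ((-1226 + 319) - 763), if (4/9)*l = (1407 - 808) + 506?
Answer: 16641/4 ≈ 4160.3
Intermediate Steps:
l = 9945/4 (l = 9*((1407 - 808) + 506)/4 = 9*(599 + 506)/4 = (9/4)*1105 = 9945/4 ≈ 2486.3)
y = 9961/4 (y = 4 + 9945/4 = 9961/4 ≈ 2490.3)
y - ((-1226 + 319) - 763) = 9961/4 - ((-1226 + 319) - 763) = 9961/4 - (-907 - 763) = 9961/4 - 1*(-1670) = 9961/4 + 1670 = 16641/4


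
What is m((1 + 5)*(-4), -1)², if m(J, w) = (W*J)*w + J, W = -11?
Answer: 82944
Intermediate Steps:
m(J, w) = J - 11*J*w (m(J, w) = (-11*J)*w + J = -11*J*w + J = J - 11*J*w)
m((1 + 5)*(-4), -1)² = (((1 + 5)*(-4))*(1 - 11*(-1)))² = ((6*(-4))*(1 + 11))² = (-24*12)² = (-288)² = 82944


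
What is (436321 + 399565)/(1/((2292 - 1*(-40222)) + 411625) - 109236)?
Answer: -379608432154/49608327803 ≈ -7.6521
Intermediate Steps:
(436321 + 399565)/(1/((2292 - 1*(-40222)) + 411625) - 109236) = 835886/(1/((2292 + 40222) + 411625) - 109236) = 835886/(1/(42514 + 411625) - 109236) = 835886/(1/454139 - 109236) = 835886/(-49608327803/454139) = 835886*(-454139/49608327803) = -379608432154/49608327803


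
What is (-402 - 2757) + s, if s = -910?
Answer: -4069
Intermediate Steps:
(-402 - 2757) + s = (-402 - 2757) - 910 = -3159 - 910 = -4069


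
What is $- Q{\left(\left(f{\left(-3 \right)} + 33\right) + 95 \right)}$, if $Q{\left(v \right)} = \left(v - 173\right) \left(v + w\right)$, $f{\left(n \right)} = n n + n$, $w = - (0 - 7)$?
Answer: $5499$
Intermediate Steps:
$w = 7$ ($w = \left(-1\right) \left(-7\right) = 7$)
$f{\left(n \right)} = n + n^{2}$ ($f{\left(n \right)} = n^{2} + n = n + n^{2}$)
$Q{\left(v \right)} = \left(-173 + v\right) \left(7 + v\right)$ ($Q{\left(v \right)} = \left(v - 173\right) \left(v + 7\right) = \left(v - 173\right) \left(7 + v\right) = \left(-173 + v\right) \left(7 + v\right)$)
$- Q{\left(\left(f{\left(-3 \right)} + 33\right) + 95 \right)} = - (-1211 + \left(\left(- 3 \left(1 - 3\right) + 33\right) + 95\right)^{2} - 166 \left(\left(- 3 \left(1 - 3\right) + 33\right) + 95\right)) = - (-1211 + \left(\left(\left(-3\right) \left(-2\right) + 33\right) + 95\right)^{2} - 166 \left(\left(\left(-3\right) \left(-2\right) + 33\right) + 95\right)) = - (-1211 + \left(\left(6 + 33\right) + 95\right)^{2} - 166 \left(\left(6 + 33\right) + 95\right)) = - (-1211 + \left(39 + 95\right)^{2} - 166 \left(39 + 95\right)) = - (-1211 + 134^{2} - 22244) = - (-1211 + 17956 - 22244) = \left(-1\right) \left(-5499\right) = 5499$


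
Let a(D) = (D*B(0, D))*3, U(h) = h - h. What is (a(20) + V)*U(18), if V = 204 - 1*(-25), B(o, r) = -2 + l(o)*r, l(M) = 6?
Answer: 0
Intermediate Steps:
U(h) = 0
B(o, r) = -2 + 6*r
a(D) = 3*D*(-2 + 6*D) (a(D) = (D*(-2 + 6*D))*3 = 3*D*(-2 + 6*D))
V = 229 (V = 204 + 25 = 229)
(a(20) + V)*U(18) = (6*20*(-1 + 3*20) + 229)*0 = (6*20*(-1 + 60) + 229)*0 = (6*20*59 + 229)*0 = (7080 + 229)*0 = 7309*0 = 0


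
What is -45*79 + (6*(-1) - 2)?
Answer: -3563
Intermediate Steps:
-45*79 + (6*(-1) - 2) = -3555 + (-6 - 2) = -3555 - 8 = -3563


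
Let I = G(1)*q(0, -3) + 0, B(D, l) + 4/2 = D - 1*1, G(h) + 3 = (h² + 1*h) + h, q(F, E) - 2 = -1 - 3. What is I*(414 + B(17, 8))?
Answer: 0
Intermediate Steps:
q(F, E) = -2 (q(F, E) = 2 + (-1 - 3) = 2 - 4 = -2)
G(h) = -3 + h² + 2*h (G(h) = -3 + ((h² + 1*h) + h) = -3 + ((h² + h) + h) = -3 + ((h + h²) + h) = -3 + (h² + 2*h) = -3 + h² + 2*h)
B(D, l) = -3 + D (B(D, l) = -2 + (D - 1*1) = -2 + (D - 1) = -2 + (-1 + D) = -3 + D)
I = 0 (I = (-3 + 1² + 2*1)*(-2) + 0 = (-3 + 1 + 2)*(-2) + 0 = 0*(-2) + 0 = 0 + 0 = 0)
I*(414 + B(17, 8)) = 0*(414 + (-3 + 17)) = 0*(414 + 14) = 0*428 = 0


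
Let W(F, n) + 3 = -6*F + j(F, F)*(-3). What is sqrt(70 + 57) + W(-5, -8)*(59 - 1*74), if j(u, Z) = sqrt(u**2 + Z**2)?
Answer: -405 + sqrt(127) + 225*sqrt(2) ≈ -75.532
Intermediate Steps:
j(u, Z) = sqrt(Z**2 + u**2)
W(F, n) = -3 - 6*F - 3*sqrt(2)*sqrt(F**2) (W(F, n) = -3 + (-6*F + sqrt(F**2 + F**2)*(-3)) = -3 + (-6*F + sqrt(2*F**2)*(-3)) = -3 + (-6*F + (sqrt(2)*sqrt(F**2))*(-3)) = -3 + (-6*F - 3*sqrt(2)*sqrt(F**2)) = -3 - 6*F - 3*sqrt(2)*sqrt(F**2))
sqrt(70 + 57) + W(-5, -8)*(59 - 1*74) = sqrt(70 + 57) + (-3 - 6*(-5) - 3*sqrt(2)*sqrt((-5)**2))*(59 - 1*74) = sqrt(127) + (-3 + 30 - 3*sqrt(2)*sqrt(25))*(59 - 74) = sqrt(127) + (-3 + 30 - 3*sqrt(2)*5)*(-15) = sqrt(127) + (-3 + 30 - 15*sqrt(2))*(-15) = sqrt(127) + (27 - 15*sqrt(2))*(-15) = sqrt(127) + (-405 + 225*sqrt(2)) = -405 + sqrt(127) + 225*sqrt(2)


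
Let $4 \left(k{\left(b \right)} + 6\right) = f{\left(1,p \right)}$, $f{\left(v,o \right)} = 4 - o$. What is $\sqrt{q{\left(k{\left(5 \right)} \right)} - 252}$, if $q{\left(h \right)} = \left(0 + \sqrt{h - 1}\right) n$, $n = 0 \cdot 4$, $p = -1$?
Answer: $6 i \sqrt{7} \approx 15.875 i$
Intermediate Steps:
$n = 0$
$k{\left(b \right)} = - \frac{19}{4}$ ($k{\left(b \right)} = -6 + \frac{4 - -1}{4} = -6 + \frac{4 + 1}{4} = -6 + \frac{1}{4} \cdot 5 = -6 + \frac{5}{4} = - \frac{19}{4}$)
$q{\left(h \right)} = 0$ ($q{\left(h \right)} = \left(0 + \sqrt{h - 1}\right) 0 = \left(0 + \sqrt{-1 + h}\right) 0 = \sqrt{-1 + h} 0 = 0$)
$\sqrt{q{\left(k{\left(5 \right)} \right)} - 252} = \sqrt{0 - 252} = \sqrt{-252} = 6 i \sqrt{7}$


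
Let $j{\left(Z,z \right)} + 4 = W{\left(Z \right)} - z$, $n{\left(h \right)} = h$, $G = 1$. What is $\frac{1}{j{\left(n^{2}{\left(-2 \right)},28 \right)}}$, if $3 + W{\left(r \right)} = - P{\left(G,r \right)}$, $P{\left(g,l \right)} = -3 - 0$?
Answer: $- \frac{1}{32} \approx -0.03125$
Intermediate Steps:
$P{\left(g,l \right)} = -3$ ($P{\left(g,l \right)} = -3 + 0 = -3$)
$W{\left(r \right)} = 0$ ($W{\left(r \right)} = -3 - -3 = -3 + 3 = 0$)
$j{\left(Z,z \right)} = -4 - z$ ($j{\left(Z,z \right)} = -4 + \left(0 - z\right) = -4 - z$)
$\frac{1}{j{\left(n^{2}{\left(-2 \right)},28 \right)}} = \frac{1}{-4 - 28} = \frac{1}{-32} = - \frac{1}{32}$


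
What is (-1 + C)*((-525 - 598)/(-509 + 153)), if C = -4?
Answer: -5615/356 ≈ -15.772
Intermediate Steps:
(-1 + C)*((-525 - 598)/(-509 + 153)) = (-1 - 4)*((-525 - 598)/(-509 + 153)) = -(-5615)/(-356) = -(-5615)*(-1)/356 = -5*1123/356 = -5615/356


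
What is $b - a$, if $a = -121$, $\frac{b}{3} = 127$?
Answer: $502$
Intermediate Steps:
$b = 381$ ($b = 3 \cdot 127 = 381$)
$b - a = 381 - -121 = 381 + 121 = 502$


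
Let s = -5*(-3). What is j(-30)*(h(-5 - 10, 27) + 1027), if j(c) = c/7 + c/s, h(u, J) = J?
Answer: -46376/7 ≈ -6625.1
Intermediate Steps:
s = 15
j(c) = 22*c/105 (j(c) = c/7 + c/15 = 22*c/105)
j(-30)*(h(-5 - 10, 27) + 1027) = ((22/105)*(-30))*(27 + 1027) = -44/7*1054 = -46376/7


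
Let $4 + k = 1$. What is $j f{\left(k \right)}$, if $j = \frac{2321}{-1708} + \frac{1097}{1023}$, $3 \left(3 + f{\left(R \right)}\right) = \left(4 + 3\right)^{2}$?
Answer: $- \frac{5007070}{1310463} \approx -3.8208$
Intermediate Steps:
$k = -3$ ($k = -4 + 1 = -3$)
$f{\left(R \right)} = \frac{40}{3}$ ($f{\left(R \right)} = -3 + \frac{\left(4 + 3\right)^{2}}{3} = -3 + \frac{7^{2}}{3} = -3 + \frac{1}{3} \cdot 49 = -3 + \frac{49}{3} = \frac{40}{3}$)
$j = - \frac{500707}{1747284}$ ($j = 2321 \left(- \frac{1}{1708}\right) + 1097 \cdot \frac{1}{1023} = - \frac{2321}{1708} + \frac{1097}{1023} = - \frac{500707}{1747284} \approx -0.28656$)
$j f{\left(k \right)} = \left(- \frac{500707}{1747284}\right) \frac{40}{3} = - \frac{5007070}{1310463}$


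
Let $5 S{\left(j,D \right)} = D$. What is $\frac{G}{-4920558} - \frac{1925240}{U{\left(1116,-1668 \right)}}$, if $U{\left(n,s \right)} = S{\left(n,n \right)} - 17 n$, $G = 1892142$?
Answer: $\frac{983102051249}{9609849774} \approx 102.3$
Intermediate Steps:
$S{\left(j,D \right)} = \frac{D}{5}$
$U{\left(n,s \right)} = - \frac{84 n}{5}$ ($U{\left(n,s \right)} = \frac{n}{5} - 17 n = - \frac{84 n}{5}$)
$\frac{G}{-4920558} - \frac{1925240}{U{\left(1116,-1668 \right)}} = \frac{1892142}{-4920558} - \frac{1925240}{\left(- \frac{84}{5}\right) 1116} = 1892142 \left(- \frac{1}{4920558}\right) - \frac{1925240}{- \frac{93744}{5}} = - \frac{315357}{820093} - - \frac{1203275}{11718} = - \frac{315357}{820093} + \frac{1203275}{11718} = \frac{983102051249}{9609849774}$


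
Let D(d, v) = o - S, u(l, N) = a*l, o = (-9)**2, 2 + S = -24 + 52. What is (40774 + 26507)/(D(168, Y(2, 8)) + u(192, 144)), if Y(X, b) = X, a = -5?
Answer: -67281/905 ≈ -74.344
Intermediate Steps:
S = 26 (S = -2 + (-24 + 52) = -2 + 28 = 26)
o = 81
u(l, N) = -5*l
D(d, v) = 55 (D(d, v) = 81 - 1*26 = 81 - 26 = 55)
(40774 + 26507)/(D(168, Y(2, 8)) + u(192, 144)) = (40774 + 26507)/(55 - 5*192) = 67281/(55 - 960) = 67281/(-905) = 67281*(-1/905) = -67281/905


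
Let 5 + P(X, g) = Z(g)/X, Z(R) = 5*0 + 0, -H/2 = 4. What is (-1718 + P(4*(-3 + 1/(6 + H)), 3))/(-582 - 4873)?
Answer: 1723/5455 ≈ 0.31586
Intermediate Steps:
H = -8 (H = -2*4 = -8)
Z(R) = 0 (Z(R) = 0 + 0 = 0)
P(X, g) = -5 (P(X, g) = -5 + 0/X = -5 + 0 = -5)
(-1718 + P(4*(-3 + 1/(6 + H)), 3))/(-582 - 4873) = (-1718 - 5)/(-582 - 4873) = -1723/(-5455) = -1723*(-1/5455) = 1723/5455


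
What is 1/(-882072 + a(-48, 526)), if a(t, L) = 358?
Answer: -1/881714 ≈ -1.1342e-6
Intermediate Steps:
1/(-882072 + a(-48, 526)) = 1/(-882072 + 358) = 1/(-881714) = -1/881714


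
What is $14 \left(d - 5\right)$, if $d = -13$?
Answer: $-252$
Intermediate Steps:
$14 \left(d - 5\right) = 14 \left(-13 - 5\right) = 14 \left(-18\right) = -252$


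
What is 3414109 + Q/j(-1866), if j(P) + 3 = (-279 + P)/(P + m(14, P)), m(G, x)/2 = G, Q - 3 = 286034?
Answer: 10976397215/3369 ≈ 3.2581e+6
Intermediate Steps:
Q = 286037 (Q = 3 + 286034 = 286037)
m(G, x) = 2*G
j(P) = -3 + (-279 + P)/(28 + P) (j(P) = -3 + (-279 + P)/(P + 2*14) = -3 + (-279 + P)/(P + 28) = -3 + (-279 + P)/(28 + P))
3414109 + Q/j(-1866) = 3414109 + 286037/(((-363 - 2*(-1866))/(28 - 1866))) = 3414109 + 286037/(((-363 + 3732)/(-1838))) = 3414109 + 286037/((-1/1838*3369)) = 3414109 + 286037/(-3369/1838) = 3414109 + 286037*(-1838/3369) = 3414109 - 525736006/3369 = 10976397215/3369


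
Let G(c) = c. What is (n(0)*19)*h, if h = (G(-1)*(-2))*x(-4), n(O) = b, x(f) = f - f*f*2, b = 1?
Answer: -1368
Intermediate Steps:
x(f) = f - 2*f² (x(f) = f - f²*2 = f - 2*f²)
n(O) = 1
h = -72 (h = (-1*(-2))*(-4*(1 - 2*(-4))) = 2*(-4*(1 + 8)) = 2*(-4*9) = 2*(-36) = -72)
(n(0)*19)*h = (1*19)*(-72) = 19*(-72) = -1368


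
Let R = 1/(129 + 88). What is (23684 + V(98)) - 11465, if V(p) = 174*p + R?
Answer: 6351808/217 ≈ 29271.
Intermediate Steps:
R = 1/217 ≈ 0.0046083
V(p) = 1/217 + 174*p (V(p) = 174*p + 1/217 = 1/217 + 174*p)
(23684 + V(98)) - 11465 = (23684 + (1/217 + 174*98)) - 11465 = (23684 + (1/217 + 17052)) - 11465 = (23684 + 3700285/217) - 11465 = 8839713/217 - 11465 = 6351808/217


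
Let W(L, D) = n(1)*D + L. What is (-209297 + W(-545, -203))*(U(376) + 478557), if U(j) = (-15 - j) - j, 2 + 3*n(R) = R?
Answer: -300684236170/3 ≈ -1.0023e+11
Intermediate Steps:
n(R) = -⅔ + R/3
W(L, D) = L - D/3 (W(L, D) = (-⅔ + (⅓)*1)*D + L = (-⅔ + ⅓)*D + L = -D/3 + L = L - D/3)
U(j) = -15 - 2*j
(-209297 + W(-545, -203))*(U(376) + 478557) = (-209297 + (-545 - ⅓*(-203)))*((-15 - 2*376) + 478557) = (-209297 + (-545 + 203/3))*((-15 - 752) + 478557) = (-209297 - 1432/3)*(-767 + 478557) = -629323/3*477790 = -300684236170/3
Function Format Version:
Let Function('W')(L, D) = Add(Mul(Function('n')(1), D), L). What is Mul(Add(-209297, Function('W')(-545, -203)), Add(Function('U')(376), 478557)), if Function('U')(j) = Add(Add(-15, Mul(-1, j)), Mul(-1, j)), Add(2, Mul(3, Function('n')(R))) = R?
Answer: Rational(-300684236170, 3) ≈ -1.0023e+11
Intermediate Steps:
Function('n')(R) = Add(Rational(-2, 3), Mul(Rational(1, 3), R))
Function('W')(L, D) = Add(L, Mul(Rational(-1, 3), D)) (Function('W')(L, D) = Add(Mul(Add(Rational(-2, 3), Mul(Rational(1, 3), 1)), D), L) = Add(Mul(Add(Rational(-2, 3), Rational(1, 3)), D), L) = Add(Mul(Rational(-1, 3), D), L) = Add(L, Mul(Rational(-1, 3), D)))
Function('U')(j) = Add(-15, Mul(-2, j))
Mul(Add(-209297, Function('W')(-545, -203)), Add(Function('U')(376), 478557)) = Mul(Add(-209297, Add(-545, Mul(Rational(-1, 3), -203))), Add(Add(-15, Mul(-2, 376)), 478557)) = Mul(Add(-209297, Add(-545, Rational(203, 3))), Add(Add(-15, -752), 478557)) = Mul(Add(-209297, Rational(-1432, 3)), Add(-767, 478557)) = Mul(Rational(-629323, 3), 477790) = Rational(-300684236170, 3)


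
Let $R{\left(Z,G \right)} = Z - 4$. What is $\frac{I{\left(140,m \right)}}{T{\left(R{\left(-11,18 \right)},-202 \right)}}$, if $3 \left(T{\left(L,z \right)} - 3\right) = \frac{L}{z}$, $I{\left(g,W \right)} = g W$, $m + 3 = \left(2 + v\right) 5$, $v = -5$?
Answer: $- \frac{509040}{611} \approx -833.13$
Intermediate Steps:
$R{\left(Z,G \right)} = -4 + Z$ ($R{\left(Z,G \right)} = Z - 4 = -4 + Z$)
$m = -18$ ($m = -3 + \left(2 - 5\right) 5 = -3 - 15 = -18$)
$I{\left(g,W \right)} = W g$
$T{\left(L,z \right)} = 3 + \frac{L}{3 z}$ ($T{\left(L,z \right)} = 3 + \frac{L \frac{1}{z}}{3} = 3 + \frac{L}{3 z}$)
$\frac{I{\left(140,m \right)}}{T{\left(R{\left(-11,18 \right)},-202 \right)}} = \frac{\left(-18\right) 140}{3 + \frac{-4 - 11}{3 \left(-202\right)}} = - \frac{2520}{3 + \frac{1}{3} \left(-15\right) \left(- \frac{1}{202}\right)} = - \frac{2520}{3 + \frac{5}{202}} = - \frac{2520}{\frac{611}{202}} = \left(-2520\right) \frac{202}{611} = - \frac{509040}{611}$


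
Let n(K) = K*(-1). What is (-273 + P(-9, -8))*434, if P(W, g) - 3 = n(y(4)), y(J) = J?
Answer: -118916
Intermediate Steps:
n(K) = -K
P(W, g) = -1 (P(W, g) = 3 - 1*4 = 3 - 4 = -1)
(-273 + P(-9, -8))*434 = (-273 - 1)*434 = -274*434 = -118916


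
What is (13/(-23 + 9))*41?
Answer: -533/14 ≈ -38.071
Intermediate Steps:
(13/(-23 + 9))*41 = (13/(-14))*41 = (13*(-1/14))*41 = -13/14*41 = -533/14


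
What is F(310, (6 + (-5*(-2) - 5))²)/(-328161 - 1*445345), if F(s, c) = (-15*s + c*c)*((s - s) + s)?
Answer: -1548605/386753 ≈ -4.0041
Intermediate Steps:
F(s, c) = s*(c² - 15*s) (F(s, c) = (-15*s + c²)*(0 + s) = (c² - 15*s)*s = s*(c² - 15*s))
F(310, (6 + (-5*(-2) - 5))²)/(-328161 - 1*445345) = (310*(((6 + (-5*(-2) - 5))²)² - 15*310))/(-328161 - 1*445345) = (310*(((6 + (10 - 5))²)² - 4650))/(-328161 - 445345) = (310*(((6 + 5)²)² - 4650))/(-773506) = (310*((11²)² - 4650))*(-1/773506) = (310*(121² - 4650))*(-1/773506) = (310*(14641 - 4650))*(-1/773506) = (310*9991)*(-1/773506) = 3097210*(-1/773506) = -1548605/386753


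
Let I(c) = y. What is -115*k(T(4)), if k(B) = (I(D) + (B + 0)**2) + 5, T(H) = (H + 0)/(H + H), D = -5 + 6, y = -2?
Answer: -1495/4 ≈ -373.75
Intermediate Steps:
D = 1
T(H) = 1/2 (T(H) = H/((2*H)) = H*(1/(2*H)) = 1/2)
I(c) = -2
k(B) = 3 + B**2 (k(B) = (-2 + (B + 0)**2) + 5 = (-2 + B**2) + 5 = 3 + B**2)
-115*k(T(4)) = -115*(3 + (1/2)**2) = -115*(3 + 1/4) = -115*13/4 = -1495/4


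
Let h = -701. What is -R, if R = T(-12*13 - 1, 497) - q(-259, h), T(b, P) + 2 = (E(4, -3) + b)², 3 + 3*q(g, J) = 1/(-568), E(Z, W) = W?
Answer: -43620697/1704 ≈ -25599.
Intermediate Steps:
q(g, J) = -1705/1704 (q(g, J) = -1 + (⅓)/(-568) = -1 + (⅓)*(-1/568) = -1 - 1/1704 = -1705/1704)
T(b, P) = -2 + (-3 + b)²
R = 43620697/1704 (R = (-2 + (-3 + (-12*13 - 1))²) - 1*(-1705/1704) = (-2 + (-3 + (-156 - 1))²) + 1705/1704 = (-2 + (-3 - 157)²) + 1705/1704 = (-2 + (-160)²) + 1705/1704 = (-2 + 25600) + 1705/1704 = 25598 + 1705/1704 = 43620697/1704 ≈ 25599.)
-R = -1*43620697/1704 = -43620697/1704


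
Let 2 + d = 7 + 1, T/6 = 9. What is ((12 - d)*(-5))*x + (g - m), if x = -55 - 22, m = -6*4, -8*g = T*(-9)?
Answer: 9579/4 ≈ 2394.8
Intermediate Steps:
T = 54 (T = 6*9 = 54)
d = 6 (d = -2 + (7 + 1) = -2 + 8 = 6)
g = 243/4 (g = -27*(-9)/4 = -1/8*(-486) = 243/4 ≈ 60.750)
m = -24
x = -77
((12 - d)*(-5))*x + (g - m) = ((12 - 1*6)*(-5))*(-77) + (243/4 - 1*(-24)) = ((12 - 6)*(-5))*(-77) + (243/4 + 24) = (6*(-5))*(-77) + 339/4 = -30*(-77) + 339/4 = 2310 + 339/4 = 9579/4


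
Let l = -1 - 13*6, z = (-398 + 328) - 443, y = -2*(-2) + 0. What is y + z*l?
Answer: 40531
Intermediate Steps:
y = 4 (y = 4 + 0 = 4)
z = -513 (z = -70 - 443 = -513)
l = -79 (l = -1 - 78 = -79)
y + z*l = 4 - 513*(-79) = 4 + 40527 = 40531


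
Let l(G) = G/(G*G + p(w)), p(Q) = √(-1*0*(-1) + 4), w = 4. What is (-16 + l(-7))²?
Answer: 677329/2601 ≈ 260.41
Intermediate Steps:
p(Q) = 2 (p(Q) = √(0*(-1) + 4) = √(0 + 4) = √4 = 2)
l(G) = G/(2 + G²) (l(G) = G/(G*G + 2) = G/(G² + 2) = G/(2 + G²))
(-16 + l(-7))² = (-16 - 7/(2 + (-7)²))² = (-16 - 7/(2 + 49))² = (-16 - 7/51)² = (-823/51)² = 677329/2601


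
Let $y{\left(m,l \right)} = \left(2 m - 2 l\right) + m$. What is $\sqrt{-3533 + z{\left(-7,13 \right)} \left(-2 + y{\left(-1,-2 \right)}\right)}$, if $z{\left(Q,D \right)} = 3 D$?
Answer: $2 i \sqrt{893} \approx 59.766 i$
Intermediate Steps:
$y{\left(m,l \right)} = - 2 l + 3 m$ ($y{\left(m,l \right)} = \left(- 2 l + 2 m\right) + m = - 2 l + 3 m$)
$\sqrt{-3533 + z{\left(-7,13 \right)} \left(-2 + y{\left(-1,-2 \right)}\right)} = \sqrt{-3533 + 3 \cdot 13 \left(-2 + \left(\left(-2\right) \left(-2\right) + 3 \left(-1\right)\right)\right)} = \sqrt{-3533 + 39 \left(-2 + \left(4 - 3\right)\right)} = \sqrt{-3533 + 39 \left(-2 + 1\right)} = \sqrt{-3533 + 39 \left(-1\right)} = \sqrt{-3533 - 39} = \sqrt{-3572} = 2 i \sqrt{893}$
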